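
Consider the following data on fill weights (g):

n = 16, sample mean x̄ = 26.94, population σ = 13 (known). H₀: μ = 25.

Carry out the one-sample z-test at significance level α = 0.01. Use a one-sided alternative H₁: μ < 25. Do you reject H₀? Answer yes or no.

SE = σ/√n = 13/√16 = 3.2500
z = (x̄−μ₀)/SE = (26.94−25)/3.2500 = 0.5969
p-value (one-sided, H₁ less) = 0.72472
At α=0.01: p ≥ α → fail to reject H₀

reject H₀: no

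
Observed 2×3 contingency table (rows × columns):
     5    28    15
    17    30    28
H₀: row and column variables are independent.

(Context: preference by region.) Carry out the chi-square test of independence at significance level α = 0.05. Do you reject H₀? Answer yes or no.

Row totals [48, 75], col totals [22, 58, 43], n=123
χ² = (5−8.59)²/8.59 + (28−22.63)²/22.63 + (15−16.78)²/16.78 + (17−13.41)²/13.41 + (30−35.37)²/35.37 + (28−26.22)²/26.22 = 4.8516
df = 2
p-value (upper-tail) = 0.08841
At α=0.05: p ≥ α → fail to reject H₀

reject H₀: no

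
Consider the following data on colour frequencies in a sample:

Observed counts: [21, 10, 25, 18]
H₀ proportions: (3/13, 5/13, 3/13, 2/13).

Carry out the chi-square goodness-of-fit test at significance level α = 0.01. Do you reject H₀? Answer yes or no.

n = 74; E_i = n·p_i = [17.08, 28.46, 17.08, 11.38]
χ² = (21−17.08)²/17.08 + (10−28.46)²/28.46 + (25−17.08)²/17.08 + (18−11.38)²/11.38 = 20.3964
df = 3
p-value (upper-tail) = 0.00014
At α=0.01: p < α → reject H₀

reject H₀: yes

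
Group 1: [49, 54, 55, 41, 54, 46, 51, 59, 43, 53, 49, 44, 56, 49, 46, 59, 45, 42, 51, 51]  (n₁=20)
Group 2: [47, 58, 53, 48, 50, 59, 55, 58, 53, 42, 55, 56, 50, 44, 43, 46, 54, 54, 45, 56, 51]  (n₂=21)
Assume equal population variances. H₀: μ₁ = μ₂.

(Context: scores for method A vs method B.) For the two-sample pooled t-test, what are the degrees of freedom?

degrees of freedom = 39

df = n₁ + n₂ − 2 = 20 + 21 − 2 = 39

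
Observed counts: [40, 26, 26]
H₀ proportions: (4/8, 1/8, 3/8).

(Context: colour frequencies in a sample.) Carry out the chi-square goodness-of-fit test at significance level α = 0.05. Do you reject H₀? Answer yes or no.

reject H₀: yes

n = 92; E_i = n·p_i = [46.00, 11.50, 34.50]
χ² = (40−46.00)²/46.00 + (26−11.50)²/11.50 + (26−34.50)²/34.50 = 21.1594
df = 2
p-value (upper-tail) = 0.00003
At α=0.05: p < α → reject H₀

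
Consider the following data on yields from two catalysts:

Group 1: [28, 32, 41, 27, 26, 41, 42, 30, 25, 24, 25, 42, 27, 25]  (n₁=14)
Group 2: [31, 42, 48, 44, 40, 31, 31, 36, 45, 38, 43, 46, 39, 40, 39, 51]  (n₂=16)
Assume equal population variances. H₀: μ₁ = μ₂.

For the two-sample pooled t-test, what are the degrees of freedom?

df = n₁ + n₂ − 2 = 14 + 16 − 2 = 28

degrees of freedom = 28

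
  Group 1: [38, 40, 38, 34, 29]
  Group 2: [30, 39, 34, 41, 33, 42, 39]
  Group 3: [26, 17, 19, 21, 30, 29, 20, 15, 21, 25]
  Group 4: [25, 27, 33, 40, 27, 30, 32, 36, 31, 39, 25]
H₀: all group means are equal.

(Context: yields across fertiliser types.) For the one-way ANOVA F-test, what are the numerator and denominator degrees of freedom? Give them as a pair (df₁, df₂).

degrees of freedom = [3, 29]

k = 4 groups, N = 33 total
df = (k−1, N−k) = (4−1, 33−4) = (3, 29)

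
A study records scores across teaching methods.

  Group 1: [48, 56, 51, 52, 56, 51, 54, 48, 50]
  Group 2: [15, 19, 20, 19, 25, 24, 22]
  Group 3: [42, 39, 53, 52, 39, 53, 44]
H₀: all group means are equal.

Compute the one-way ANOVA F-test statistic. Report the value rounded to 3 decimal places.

test statistic = 104.649

Group means [51.78, 20.57, 46.00], grand mean 40.522
SSB = Σnᵢ(x̄ᵢ−x̄)² = 4136.469; SSW = ΣΣ(x−x̄ᵢ)² = 395.270
MSB = 4136.469/2 = 2068.2346; MSW = 395.270/20 = 19.7635
F = MSB/MSW = 104.6493
df = (2, 20)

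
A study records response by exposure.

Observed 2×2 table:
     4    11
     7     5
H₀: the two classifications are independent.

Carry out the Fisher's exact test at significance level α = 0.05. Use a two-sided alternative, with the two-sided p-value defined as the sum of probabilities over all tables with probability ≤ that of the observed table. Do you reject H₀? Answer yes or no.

reject H₀: no

Margins: r₁=15, r₂=12, c₁=11, c₂=16, n=27
p_obs = C(15,4)·C(12,7)/C(27,11); sum pmf over tables with pmf ≤ p_obs
p-value (two-sided) = 0.13025
At α=0.05: p ≥ α → fail to reject H₀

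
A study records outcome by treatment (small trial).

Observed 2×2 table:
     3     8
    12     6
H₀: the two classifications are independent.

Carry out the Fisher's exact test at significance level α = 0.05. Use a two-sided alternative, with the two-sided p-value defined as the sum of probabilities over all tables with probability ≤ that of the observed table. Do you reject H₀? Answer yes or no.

reject H₀: no

Margins: r₁=11, r₂=18, c₁=15, c₂=14, n=29
p_obs = C(11,3)·C(18,12)/C(29,15); sum pmf over tables with pmf ≤ p_obs
p-value (two-sided) = 0.06043
At α=0.05: p ≥ α → fail to reject H₀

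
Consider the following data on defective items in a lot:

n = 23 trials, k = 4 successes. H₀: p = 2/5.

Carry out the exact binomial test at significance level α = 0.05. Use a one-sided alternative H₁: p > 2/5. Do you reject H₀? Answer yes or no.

Exact binomial: n=23, k=4, p₀=2/5=0.4000
P(X≥4) from Σ C(n,i)·p₀^i·(1−p₀)^(n−i)
p-value (one-sided, H₁ greater) = 0.99484
At α=0.05: p ≥ α → fail to reject H₀

reject H₀: no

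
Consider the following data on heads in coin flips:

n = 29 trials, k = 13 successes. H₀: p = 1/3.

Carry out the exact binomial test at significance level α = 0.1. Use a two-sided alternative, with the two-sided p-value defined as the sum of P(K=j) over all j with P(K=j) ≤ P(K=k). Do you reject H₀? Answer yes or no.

reject H₀: no

Exact binomial: n=29, k=13, p₀=1/3=0.3333
P(X=j) = C(n,j)·p₀^j·(1−p₀)^(n−j); p = Σ P(X=j) over j with P(X=j) ≤ P(X=13)
p-value (two-sided) = 0.23617
At α=0.1: p ≥ α → fail to reject H₀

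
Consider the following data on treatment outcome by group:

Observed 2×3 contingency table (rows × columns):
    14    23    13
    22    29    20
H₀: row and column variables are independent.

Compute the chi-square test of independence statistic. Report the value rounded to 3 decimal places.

Row totals [50, 71], col totals [36, 52, 33], n=121
χ² = (14−14.88)²/14.88 + (23−21.49)²/21.49 + (13−13.64)²/13.64 + (22−21.12)²/21.12 + (29−30.51)²/30.51 + (20−19.36)²/19.36 = 0.3199
df = 2

test statistic = 0.320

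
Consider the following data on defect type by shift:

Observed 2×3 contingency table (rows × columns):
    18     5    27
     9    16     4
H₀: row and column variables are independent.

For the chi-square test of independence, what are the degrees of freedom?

degrees of freedom = 2

df = (r−1)(c−1) = (2−1)·(3−1) = 2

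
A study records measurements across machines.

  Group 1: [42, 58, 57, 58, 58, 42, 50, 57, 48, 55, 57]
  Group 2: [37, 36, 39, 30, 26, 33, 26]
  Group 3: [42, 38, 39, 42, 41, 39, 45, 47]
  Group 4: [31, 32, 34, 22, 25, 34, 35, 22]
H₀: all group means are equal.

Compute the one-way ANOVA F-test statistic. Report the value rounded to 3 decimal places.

test statistic = 37.131

Group means [52.91, 32.43, 41.62, 29.38], grand mean 40.500
SSB = Σnᵢ(x̄ᵢ−x̄)² = 3150.127; SSW = ΣΣ(x−x̄ᵢ)² = 848.373
MSB = 3150.127/3 = 1050.0422; MSW = 848.373/30 = 28.2791
F = MSB/MSW = 37.1314
df = (3, 30)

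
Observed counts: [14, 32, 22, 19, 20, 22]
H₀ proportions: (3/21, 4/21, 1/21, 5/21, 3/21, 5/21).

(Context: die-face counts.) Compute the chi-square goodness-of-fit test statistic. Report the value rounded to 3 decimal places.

test statistic = 51.318

n = 129; E_i = n·p_i = [18.43, 24.57, 6.14, 30.71, 18.43, 30.71]
χ² = (14−18.43)²/18.43 + (32−24.57)²/24.57 + (22−6.14)²/6.14 + (19−30.71)²/30.71 + (20−18.43)²/18.43 + (22−30.71)²/30.71 = 51.3178
df = 5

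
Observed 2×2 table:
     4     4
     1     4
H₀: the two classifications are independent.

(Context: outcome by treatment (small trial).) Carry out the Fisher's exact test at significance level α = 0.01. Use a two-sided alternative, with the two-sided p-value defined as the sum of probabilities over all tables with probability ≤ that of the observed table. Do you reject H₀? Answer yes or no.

reject H₀: no

Margins: r₁=8, r₂=5, c₁=5, c₂=8, n=13
p_obs = C(8,4)·C(5,1)/C(13,5); sum pmf over tables with pmf ≤ p_obs
p-value (two-sided) = 0.56488
At α=0.01: p ≥ α → fail to reject H₀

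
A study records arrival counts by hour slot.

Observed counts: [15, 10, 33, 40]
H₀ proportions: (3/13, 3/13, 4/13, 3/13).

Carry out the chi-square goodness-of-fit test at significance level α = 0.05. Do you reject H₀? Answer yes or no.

reject H₀: yes

n = 98; E_i = n·p_i = [22.62, 22.62, 30.15, 22.62]
χ² = (15−22.62)²/22.62 + (10−22.62)²/22.62 + (33−30.15)²/30.15 + (40−22.62)²/22.62 = 23.2338
df = 3
p-value (upper-tail) = 0.00004
At α=0.05: p < α → reject H₀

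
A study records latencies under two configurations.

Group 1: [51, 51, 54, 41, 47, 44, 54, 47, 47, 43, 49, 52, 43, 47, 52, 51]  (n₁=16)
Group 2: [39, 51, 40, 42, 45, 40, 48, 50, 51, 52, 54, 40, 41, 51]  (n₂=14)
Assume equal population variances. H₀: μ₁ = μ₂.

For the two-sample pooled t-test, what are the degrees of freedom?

df = n₁ + n₂ − 2 = 16 + 14 − 2 = 28

degrees of freedom = 28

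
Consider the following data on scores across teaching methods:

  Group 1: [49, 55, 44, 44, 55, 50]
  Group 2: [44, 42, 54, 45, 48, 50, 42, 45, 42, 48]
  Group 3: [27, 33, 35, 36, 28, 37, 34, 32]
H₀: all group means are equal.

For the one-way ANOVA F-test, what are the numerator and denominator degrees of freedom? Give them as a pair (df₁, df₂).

degrees of freedom = [2, 21]

k = 3 groups, N = 24 total
df = (k−1, N−k) = (3−1, 24−3) = (2, 21)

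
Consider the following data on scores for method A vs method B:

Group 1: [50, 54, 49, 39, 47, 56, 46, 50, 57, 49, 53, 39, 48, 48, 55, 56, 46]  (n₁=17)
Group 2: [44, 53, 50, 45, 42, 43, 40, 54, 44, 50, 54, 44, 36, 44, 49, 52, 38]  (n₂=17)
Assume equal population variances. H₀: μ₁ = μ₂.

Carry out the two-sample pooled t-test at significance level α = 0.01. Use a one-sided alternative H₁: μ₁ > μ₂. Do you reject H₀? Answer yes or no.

x̄₁=49.529, s₁=5.363, n₁=17
x̄₂=46.000, s₂=5.568, n₂=17
s_p² = [16·5.363² + 16·5.568²]/32 = 29.8824
SE = √(s_p²·(1/17+1/17)) = 1.8750
t = (49.529−46.000)/1.8750 = 1.8824
df = 32
p-value (one-sided, H₁ greater) = 0.03445
At α=0.01: p ≥ α → fail to reject H₀

reject H₀: no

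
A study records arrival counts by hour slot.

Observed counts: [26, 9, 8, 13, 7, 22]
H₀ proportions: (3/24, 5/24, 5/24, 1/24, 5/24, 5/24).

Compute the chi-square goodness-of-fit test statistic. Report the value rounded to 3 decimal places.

n = 85; E_i = n·p_i = [10.62, 17.71, 17.71, 3.54, 17.71, 17.71]
χ² = (26−10.62)²/10.62 + (9−17.71)²/17.71 + (8−17.71)²/17.71 + (13−3.54)²/3.54 + (7−17.71)²/17.71 + (22−17.71)²/17.71 = 64.6282
df = 5

test statistic = 64.628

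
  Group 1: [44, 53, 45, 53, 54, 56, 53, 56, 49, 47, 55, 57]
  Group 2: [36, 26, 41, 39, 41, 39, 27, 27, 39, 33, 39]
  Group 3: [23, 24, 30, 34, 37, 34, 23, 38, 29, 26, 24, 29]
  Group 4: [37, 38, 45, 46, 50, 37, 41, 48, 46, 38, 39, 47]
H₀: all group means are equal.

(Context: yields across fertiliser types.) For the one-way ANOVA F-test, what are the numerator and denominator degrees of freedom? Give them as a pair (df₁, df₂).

k = 4 groups, N = 47 total
df = (k−1, N−k) = (4−1, 47−4) = (3, 43)

degrees of freedom = [3, 43]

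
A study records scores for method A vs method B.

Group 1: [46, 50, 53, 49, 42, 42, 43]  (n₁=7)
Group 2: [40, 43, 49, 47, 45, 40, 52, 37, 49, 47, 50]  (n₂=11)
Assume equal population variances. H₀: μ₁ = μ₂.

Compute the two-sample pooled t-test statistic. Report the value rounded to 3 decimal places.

x̄₁=46.429, s₁=4.353, n₁=7
x̄₂=45.364, s₂=4.802, n₂=11
s_p² = [6·4.353² + 10·4.802²]/16 = 21.5162
SE = √(s_p²·(1/7+1/11)) = 2.2427
t = (46.429−45.364)/2.2427 = 0.4748
df = 16

test statistic = 0.475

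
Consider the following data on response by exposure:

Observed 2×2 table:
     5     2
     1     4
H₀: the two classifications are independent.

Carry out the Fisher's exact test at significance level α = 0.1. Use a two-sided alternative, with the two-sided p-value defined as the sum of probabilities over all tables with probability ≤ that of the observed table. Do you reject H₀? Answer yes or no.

Margins: r₁=7, r₂=5, c₁=6, c₂=6, n=12
p_obs = C(7,5)·C(5,1)/C(12,6); sum pmf over tables with pmf ≤ p_obs
p-value (two-sided) = 0.24242
At α=0.1: p ≥ α → fail to reject H₀

reject H₀: no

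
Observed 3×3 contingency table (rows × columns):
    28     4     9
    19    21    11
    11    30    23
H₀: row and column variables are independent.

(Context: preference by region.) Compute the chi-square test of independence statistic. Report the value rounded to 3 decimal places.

test statistic = 30.836

Row totals [41, 51, 64], col totals [58, 55, 43], n=156
χ² = (28−15.24)²/15.24 + (4−14.46)²/14.46 + (9−11.30)²/11.30 + (19−18.96)²/18.96 + (21−17.98)²/17.98 + (11−14.06)²/14.06 + (11−23.79)²/23.79 + (30−22.56)²/22.56 + (23−17.64)²/17.64 = 30.8362
df = 4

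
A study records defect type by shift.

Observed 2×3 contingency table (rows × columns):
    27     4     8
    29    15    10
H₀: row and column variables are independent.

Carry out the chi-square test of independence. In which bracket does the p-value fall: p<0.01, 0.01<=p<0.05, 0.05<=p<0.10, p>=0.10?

p-value bracket: p>=0.10

Row totals [39, 54], col totals [56, 19, 18], n=93
χ² = (27−23.48)²/23.48 + (4−7.97)²/7.97 + (8−7.55)²/7.55 + (29−32.52)²/32.52 + (15−11.03)²/11.03 + (10−10.45)²/10.45 = 4.3560
df = 2
p-value (upper-tail) = 0.11327
→ bracket: p>=0.10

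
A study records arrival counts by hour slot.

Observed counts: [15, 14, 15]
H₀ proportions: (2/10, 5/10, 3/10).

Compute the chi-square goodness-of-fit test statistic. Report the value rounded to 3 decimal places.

test statistic = 7.523

n = 44; E_i = n·p_i = [8.80, 22.00, 13.20]
χ² = (15−8.80)²/8.80 + (14−22.00)²/22.00 + (15−13.20)²/13.20 = 7.5227
df = 2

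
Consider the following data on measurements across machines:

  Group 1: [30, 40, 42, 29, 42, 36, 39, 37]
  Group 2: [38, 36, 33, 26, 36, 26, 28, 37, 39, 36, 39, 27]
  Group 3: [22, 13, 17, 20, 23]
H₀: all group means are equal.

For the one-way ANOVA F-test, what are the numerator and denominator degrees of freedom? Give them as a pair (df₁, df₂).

degrees of freedom = [2, 22]

k = 3 groups, N = 25 total
df = (k−1, N−k) = (3−1, 25−3) = (2, 22)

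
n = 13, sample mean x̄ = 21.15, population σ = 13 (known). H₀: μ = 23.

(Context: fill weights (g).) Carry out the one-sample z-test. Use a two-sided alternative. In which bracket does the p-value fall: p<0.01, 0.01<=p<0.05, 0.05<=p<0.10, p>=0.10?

p-value bracket: p>=0.10

SE = σ/√n = 13/√13 = 3.6056
z = (x̄−μ₀)/SE = (21.15−23)/3.6056 = -0.5131
p-value (two-sided) = 0.60788
→ bracket: p>=0.10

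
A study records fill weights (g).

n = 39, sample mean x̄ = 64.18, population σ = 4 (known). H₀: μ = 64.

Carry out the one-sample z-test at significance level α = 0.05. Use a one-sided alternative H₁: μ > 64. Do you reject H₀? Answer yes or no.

SE = σ/√n = 4/√39 = 0.6405
z = (x̄−μ₀)/SE = (64.18−64)/0.6405 = 0.2810
p-value (one-sided, H₁ greater) = 0.38935
At α=0.05: p ≥ α → fail to reject H₀

reject H₀: no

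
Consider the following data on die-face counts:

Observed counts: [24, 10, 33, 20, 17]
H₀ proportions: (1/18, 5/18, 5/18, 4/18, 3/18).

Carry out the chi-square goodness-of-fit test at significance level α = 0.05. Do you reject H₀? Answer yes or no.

n = 104; E_i = n·p_i = [5.78, 28.89, 28.89, 23.11, 17.33]
χ² = (24−5.78)²/5.78 + (10−28.89)²/28.89 + (33−28.89)²/28.89 + (20−23.11)²/23.11 + (17−17.33)²/17.33 = 70.8308
df = 4
p-value (upper-tail) = 0.00000
At α=0.05: p < α → reject H₀

reject H₀: yes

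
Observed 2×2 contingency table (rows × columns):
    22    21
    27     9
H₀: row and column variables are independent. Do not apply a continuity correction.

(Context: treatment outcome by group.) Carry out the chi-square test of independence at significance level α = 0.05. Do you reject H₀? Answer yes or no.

reject H₀: yes

Row totals [43, 36], col totals [49, 30], n=79
χ² = (22−26.67)²/26.67 + (21−16.33)²/16.33 + (27−22.33)²/22.33 + (9−13.67)²/13.67 = 4.7271
df = 1
p-value (upper-tail) = 0.02969
At α=0.05: p < α → reject H₀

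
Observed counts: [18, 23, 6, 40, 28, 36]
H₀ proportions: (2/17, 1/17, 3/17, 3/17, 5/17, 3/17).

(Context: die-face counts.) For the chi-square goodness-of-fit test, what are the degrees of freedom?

df = k − 1 = 6 − 1 = 5

degrees of freedom = 5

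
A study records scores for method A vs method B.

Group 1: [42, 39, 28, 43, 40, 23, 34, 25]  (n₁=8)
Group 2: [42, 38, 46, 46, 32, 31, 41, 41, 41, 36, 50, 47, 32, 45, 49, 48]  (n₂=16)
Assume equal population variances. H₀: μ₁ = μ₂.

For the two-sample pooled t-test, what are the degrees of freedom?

degrees of freedom = 22

df = n₁ + n₂ − 2 = 8 + 16 − 2 = 22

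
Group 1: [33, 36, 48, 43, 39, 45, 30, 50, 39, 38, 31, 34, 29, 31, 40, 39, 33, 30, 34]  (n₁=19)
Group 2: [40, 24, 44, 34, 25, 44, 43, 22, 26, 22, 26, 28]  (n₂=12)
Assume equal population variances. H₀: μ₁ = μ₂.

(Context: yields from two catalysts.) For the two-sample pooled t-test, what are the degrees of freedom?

df = n₁ + n₂ − 2 = 19 + 12 − 2 = 29

degrees of freedom = 29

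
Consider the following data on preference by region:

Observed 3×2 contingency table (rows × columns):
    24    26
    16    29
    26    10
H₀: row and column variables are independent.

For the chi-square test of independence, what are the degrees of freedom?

df = (r−1)(c−1) = (3−1)·(2−1) = 2

degrees of freedom = 2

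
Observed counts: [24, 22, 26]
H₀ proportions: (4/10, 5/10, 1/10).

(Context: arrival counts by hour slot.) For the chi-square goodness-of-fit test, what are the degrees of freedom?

degrees of freedom = 2

df = k − 1 = 3 − 1 = 2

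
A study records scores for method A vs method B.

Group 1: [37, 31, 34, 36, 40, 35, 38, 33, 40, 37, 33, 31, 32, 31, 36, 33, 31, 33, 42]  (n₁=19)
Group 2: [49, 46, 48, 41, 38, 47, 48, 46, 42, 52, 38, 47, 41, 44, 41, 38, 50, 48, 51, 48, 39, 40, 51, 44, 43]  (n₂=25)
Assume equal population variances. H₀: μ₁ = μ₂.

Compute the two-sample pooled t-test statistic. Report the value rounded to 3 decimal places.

test statistic = -8.054

x̄₁=34.895, s₁=3.398, n₁=19
x̄₂=44.800, s₂=4.463, n₂=25
s_p² = [18·3.398² + 24·4.463²]/42 = 16.3283
SE = √(s_p²·(1/19+1/25)) = 1.2298
t = (34.895−44.800)/1.2298 = -8.0541
df = 42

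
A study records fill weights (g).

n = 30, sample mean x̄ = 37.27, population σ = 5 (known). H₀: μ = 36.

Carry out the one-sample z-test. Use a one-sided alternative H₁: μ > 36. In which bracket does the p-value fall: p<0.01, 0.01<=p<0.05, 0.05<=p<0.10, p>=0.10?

p-value bracket: 0.05<=p<0.10

SE = σ/√n = 5/√30 = 0.9129
z = (x̄−μ₀)/SE = (37.27−36)/0.9129 = 1.3912
p-value (one-sided, H₁ greater) = 0.08208
→ bracket: 0.05<=p<0.10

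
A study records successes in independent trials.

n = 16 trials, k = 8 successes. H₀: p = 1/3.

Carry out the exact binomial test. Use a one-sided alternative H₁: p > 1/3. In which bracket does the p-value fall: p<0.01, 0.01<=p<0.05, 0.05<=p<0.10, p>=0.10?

Exact binomial: n=16, k=8, p₀=1/3=0.3333
P(X≥8) from Σ C(n,i)·p₀^i·(1−p₀)^(n−i)
p-value (one-sided, H₁ greater) = 0.12650
→ bracket: p>=0.10

p-value bracket: p>=0.10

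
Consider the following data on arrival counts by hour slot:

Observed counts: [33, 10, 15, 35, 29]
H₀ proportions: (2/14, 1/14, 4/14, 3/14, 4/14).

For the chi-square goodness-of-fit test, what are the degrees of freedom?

degrees of freedom = 4

df = k − 1 = 5 − 1 = 4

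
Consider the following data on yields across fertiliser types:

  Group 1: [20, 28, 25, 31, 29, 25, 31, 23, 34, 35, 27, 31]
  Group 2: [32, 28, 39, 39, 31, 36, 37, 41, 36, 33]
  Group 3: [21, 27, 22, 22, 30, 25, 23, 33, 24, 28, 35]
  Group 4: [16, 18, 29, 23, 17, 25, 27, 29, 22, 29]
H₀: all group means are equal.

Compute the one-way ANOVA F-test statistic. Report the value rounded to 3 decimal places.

Group means [28.25, 35.20, 26.36, 23.50], grand mean 28.279
SSB = Σnᵢ(x̄ᵢ−x̄)² = 747.756; SSW = ΣΣ(x−x̄ᵢ)² = 828.895
MSB = 747.756/3 = 249.2519; MSW = 828.895/39 = 21.2537
F = MSB/MSW = 11.7274
df = (3, 39)

test statistic = 11.727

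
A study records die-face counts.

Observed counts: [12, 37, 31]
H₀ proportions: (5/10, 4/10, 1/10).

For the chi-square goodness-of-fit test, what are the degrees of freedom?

df = k − 1 = 3 − 1 = 2

degrees of freedom = 2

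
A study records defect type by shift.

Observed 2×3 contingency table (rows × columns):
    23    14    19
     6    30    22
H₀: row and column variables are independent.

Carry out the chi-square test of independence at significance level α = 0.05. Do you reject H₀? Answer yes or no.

Row totals [56, 58], col totals [29, 44, 41], n=114
χ² = (23−14.25)²/14.25 + (14−21.61)²/21.61 + (19−20.14)²/20.14 + (6−14.75)²/14.75 + (30−22.39)²/22.39 + (22−20.86)²/20.86 = 15.9730
df = 2
p-value (upper-tail) = 0.00034
At α=0.05: p < α → reject H₀

reject H₀: yes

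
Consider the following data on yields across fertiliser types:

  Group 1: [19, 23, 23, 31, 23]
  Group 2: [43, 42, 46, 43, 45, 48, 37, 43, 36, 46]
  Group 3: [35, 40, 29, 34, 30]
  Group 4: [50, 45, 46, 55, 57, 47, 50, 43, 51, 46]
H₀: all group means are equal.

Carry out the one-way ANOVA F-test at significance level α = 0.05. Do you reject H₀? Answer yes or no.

reject H₀: yes

Group means [23.80, 42.90, 33.60, 49.00], grand mean 40.200
SSB = Σnᵢ(x̄ᵢ−x̄)² = 2409.900; SSW = ΣΣ(x−x̄ᵢ)² = 466.900
MSB = 2409.900/3 = 803.3000; MSW = 466.900/26 = 17.9577
F = MSB/MSW = 44.7329
df = (3, 26)
p-value (upper-tail) = 0.00000
At α=0.05: p < α → reject H₀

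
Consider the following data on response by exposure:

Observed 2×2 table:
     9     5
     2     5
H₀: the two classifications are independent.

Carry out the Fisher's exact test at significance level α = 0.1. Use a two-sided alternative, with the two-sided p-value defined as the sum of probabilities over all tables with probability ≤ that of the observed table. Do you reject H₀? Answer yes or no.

reject H₀: no

Margins: r₁=14, r₂=7, c₁=11, c₂=10, n=21
p_obs = C(14,9)·C(7,2)/C(21,11); sum pmf over tables with pmf ≤ p_obs
p-value (two-sided) = 0.18266
At α=0.1: p ≥ α → fail to reject H₀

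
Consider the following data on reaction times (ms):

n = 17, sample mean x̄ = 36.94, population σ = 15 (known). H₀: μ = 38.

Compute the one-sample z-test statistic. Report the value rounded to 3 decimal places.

test statistic = -0.291

SE = σ/√n = 15/√17 = 3.6380
z = (x̄−μ₀)/SE = (36.94−38)/3.6380 = -0.2914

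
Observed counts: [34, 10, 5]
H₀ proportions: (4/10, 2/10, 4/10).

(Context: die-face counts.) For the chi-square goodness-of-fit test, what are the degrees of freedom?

df = k − 1 = 3 − 1 = 2

degrees of freedom = 2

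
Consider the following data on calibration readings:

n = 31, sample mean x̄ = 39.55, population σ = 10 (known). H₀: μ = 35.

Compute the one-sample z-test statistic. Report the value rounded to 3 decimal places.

test statistic = 2.533

SE = σ/√n = 10/√31 = 1.7961
z = (x̄−μ₀)/SE = (39.55−35)/1.7961 = 2.5333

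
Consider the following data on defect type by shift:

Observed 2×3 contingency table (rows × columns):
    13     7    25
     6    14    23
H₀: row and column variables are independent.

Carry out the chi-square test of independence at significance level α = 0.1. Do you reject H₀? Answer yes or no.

Row totals [45, 43], col totals [19, 21, 48], n=88
χ² = (13−9.72)²/9.72 + (7−10.74)²/10.74 + (25−24.55)²/24.55 + (6−9.28)²/9.28 + (14−10.26)²/10.26 + (23−23.45)²/23.45 = 4.9527
df = 2
p-value (upper-tail) = 0.08405
At α=0.1: p < α → reject H₀

reject H₀: yes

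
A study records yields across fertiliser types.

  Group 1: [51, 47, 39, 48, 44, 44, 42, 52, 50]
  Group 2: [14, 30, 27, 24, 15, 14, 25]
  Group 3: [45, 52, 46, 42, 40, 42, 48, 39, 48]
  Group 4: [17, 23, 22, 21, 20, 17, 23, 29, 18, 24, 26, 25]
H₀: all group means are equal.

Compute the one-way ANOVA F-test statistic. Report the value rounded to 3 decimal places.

Group means [46.33, 21.29, 44.67, 22.08], grand mean 33.324
SSB = Σnᵢ(x̄ᵢ−x̄)² = 5211.763; SSW = ΣΣ(x−x̄ᵢ)² = 726.345
MSB = 5211.763/3 = 1737.2543; MSW = 726.345/33 = 22.0105
F = MSB/MSW = 78.9286
df = (3, 33)

test statistic = 78.929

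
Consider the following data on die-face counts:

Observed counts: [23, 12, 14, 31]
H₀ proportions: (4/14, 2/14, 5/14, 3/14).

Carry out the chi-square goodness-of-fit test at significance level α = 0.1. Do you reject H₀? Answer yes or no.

n = 80; E_i = n·p_i = [22.86, 11.43, 28.57, 17.14]
χ² = (23−22.86)²/22.86 + (12−11.43)²/11.43 + (14−28.57)²/28.57 + (31−17.14)²/17.14 = 18.6621
df = 3
p-value (upper-tail) = 0.00032
At α=0.1: p < α → reject H₀

reject H₀: yes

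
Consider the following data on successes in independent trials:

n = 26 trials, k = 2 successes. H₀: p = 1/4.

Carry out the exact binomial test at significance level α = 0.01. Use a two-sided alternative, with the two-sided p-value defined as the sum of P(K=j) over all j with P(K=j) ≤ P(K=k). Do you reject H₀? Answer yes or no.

Exact binomial: n=26, k=2, p₀=1/4=0.2500
P(X=j) = C(n,j)·p₀^j·(1−p₀)^(n−j); p = Σ P(X=j) over j with P(X=j) ≤ P(X=2)
p-value (two-sided) = 0.04131
At α=0.01: p ≥ α → fail to reject H₀

reject H₀: no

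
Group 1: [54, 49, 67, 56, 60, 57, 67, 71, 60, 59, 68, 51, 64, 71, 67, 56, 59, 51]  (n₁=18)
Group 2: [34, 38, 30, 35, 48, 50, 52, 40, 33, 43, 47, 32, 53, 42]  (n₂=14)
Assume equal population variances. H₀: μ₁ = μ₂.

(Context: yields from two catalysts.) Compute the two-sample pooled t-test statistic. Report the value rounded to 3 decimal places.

test statistic = 7.312

x̄₁=60.389, s₁=6.980, n₁=18
x̄₂=41.214, s₂=7.827, n₂=14
s_p² = [17·6.980² + 13·7.827²]/30 = 54.1545
SE = √(s_p²·(1/18+1/14)) = 2.6224
t = (60.389−41.214)/2.6224 = 7.3120
df = 30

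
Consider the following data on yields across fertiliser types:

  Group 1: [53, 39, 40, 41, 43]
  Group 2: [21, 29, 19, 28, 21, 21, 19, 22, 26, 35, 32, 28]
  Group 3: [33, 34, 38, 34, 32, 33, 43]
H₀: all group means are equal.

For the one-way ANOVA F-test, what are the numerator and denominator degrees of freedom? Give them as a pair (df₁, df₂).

degrees of freedom = [2, 21]

k = 3 groups, N = 24 total
df = (k−1, N−k) = (3−1, 24−3) = (2, 21)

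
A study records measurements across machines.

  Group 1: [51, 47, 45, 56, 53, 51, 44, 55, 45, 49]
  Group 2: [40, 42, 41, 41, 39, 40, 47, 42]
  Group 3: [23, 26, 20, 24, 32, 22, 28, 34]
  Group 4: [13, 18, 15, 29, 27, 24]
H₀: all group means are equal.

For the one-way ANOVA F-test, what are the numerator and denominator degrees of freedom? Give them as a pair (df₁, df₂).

k = 4 groups, N = 32 total
df = (k−1, N−k) = (4−1, 32−4) = (3, 28)

degrees of freedom = [3, 28]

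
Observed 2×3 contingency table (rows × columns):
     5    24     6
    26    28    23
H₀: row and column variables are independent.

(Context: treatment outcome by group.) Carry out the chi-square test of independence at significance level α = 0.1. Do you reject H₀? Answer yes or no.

Row totals [35, 77], col totals [31, 52, 29], n=112
χ² = (5−9.69)²/9.69 + (24−16.25)²/16.25 + (6−9.06)²/9.06 + (26−21.31)²/21.31 + (28−35.75)²/35.75 + (23−19.94)²/19.94 = 10.1807
df = 2
p-value (upper-tail) = 0.00616
At α=0.1: p < α → reject H₀

reject H₀: yes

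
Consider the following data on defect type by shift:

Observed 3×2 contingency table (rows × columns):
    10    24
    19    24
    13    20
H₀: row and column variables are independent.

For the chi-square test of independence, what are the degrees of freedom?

degrees of freedom = 2

df = (r−1)(c−1) = (3−1)·(2−1) = 2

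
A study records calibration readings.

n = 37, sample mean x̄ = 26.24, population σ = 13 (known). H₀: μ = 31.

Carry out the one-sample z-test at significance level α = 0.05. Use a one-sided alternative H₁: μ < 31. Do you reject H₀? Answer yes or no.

reject H₀: yes

SE = σ/√n = 13/√37 = 2.1372
z = (x̄−μ₀)/SE = (26.24−31)/2.1372 = -2.2272
p-value (one-sided, H₁ less) = 0.01297
At α=0.05: p < α → reject H₀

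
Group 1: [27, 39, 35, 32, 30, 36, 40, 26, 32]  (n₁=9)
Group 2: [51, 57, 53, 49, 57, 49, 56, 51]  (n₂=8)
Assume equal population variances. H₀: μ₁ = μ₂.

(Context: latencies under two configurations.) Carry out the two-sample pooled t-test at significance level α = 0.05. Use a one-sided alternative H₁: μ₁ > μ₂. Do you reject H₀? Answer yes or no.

x̄₁=33.000, s₁=4.924, n₁=9
x̄₂=52.875, s₂=3.399, n₂=8
s_p² = [8·4.924² + 7·3.399²]/15 = 18.3250
SE = √(s_p²·(1/9+1/8)) = 2.0801
t = (33.000−52.875)/2.0801 = -9.5549
df = 15
p-value (one-sided, H₁ greater) = 1.00000
At α=0.05: p ≥ α → fail to reject H₀

reject H₀: no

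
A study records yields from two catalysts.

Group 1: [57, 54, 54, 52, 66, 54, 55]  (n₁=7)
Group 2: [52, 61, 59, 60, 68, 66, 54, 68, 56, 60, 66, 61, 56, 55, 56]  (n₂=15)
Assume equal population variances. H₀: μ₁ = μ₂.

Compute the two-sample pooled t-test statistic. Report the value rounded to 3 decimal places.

test statistic = -1.680

x̄₁=56.000, s₁=4.655, n₁=7
x̄₂=59.867, s₂=5.181, n₂=15
s_p² = [6·4.655² + 14·5.181²]/20 = 25.2867
SE = √(s_p²·(1/7+1/15)) = 2.3018
t = (56.000−59.867)/2.3018 = -1.6799
df = 20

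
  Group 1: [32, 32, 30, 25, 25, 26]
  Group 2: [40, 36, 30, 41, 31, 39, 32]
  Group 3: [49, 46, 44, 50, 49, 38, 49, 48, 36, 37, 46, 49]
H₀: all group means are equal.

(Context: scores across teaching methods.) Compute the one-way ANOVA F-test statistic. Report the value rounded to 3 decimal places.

test statistic = 27.618

Group means [28.33, 35.57, 45.08], grand mean 38.400
SSB = Σnᵢ(x̄ᵢ−x̄)² = 1200.036; SSW = ΣΣ(x−x̄ᵢ)² = 477.964
MSB = 1200.036/2 = 600.0179; MSW = 477.964/22 = 21.7256
F = MSB/MSW = 27.6179
df = (2, 22)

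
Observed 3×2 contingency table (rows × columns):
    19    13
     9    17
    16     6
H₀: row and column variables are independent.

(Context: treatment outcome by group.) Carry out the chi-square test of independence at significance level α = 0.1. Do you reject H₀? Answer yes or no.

Row totals [32, 26, 22], col totals [44, 36], n=80
χ² = (19−17.60)²/17.60 + (13−14.40)²/14.40 + (9−14.30)²/14.30 + (17−11.70)²/11.70 + (16−12.10)²/12.10 + (6−9.90)²/9.90 = 7.4061
df = 2
p-value (upper-tail) = 0.02465
At α=0.1: p < α → reject H₀

reject H₀: yes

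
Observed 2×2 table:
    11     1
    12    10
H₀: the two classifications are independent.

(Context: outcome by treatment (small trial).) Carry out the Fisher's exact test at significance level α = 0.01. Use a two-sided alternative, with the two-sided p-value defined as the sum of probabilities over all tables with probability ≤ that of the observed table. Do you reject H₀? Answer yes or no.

reject H₀: no

Margins: r₁=12, r₂=22, c₁=23, c₂=11, n=34
p_obs = C(12,11)·C(22,12)/C(34,23); sum pmf over tables with pmf ≤ p_obs
p-value (two-sided) = 0.05269
At α=0.01: p ≥ α → fail to reject H₀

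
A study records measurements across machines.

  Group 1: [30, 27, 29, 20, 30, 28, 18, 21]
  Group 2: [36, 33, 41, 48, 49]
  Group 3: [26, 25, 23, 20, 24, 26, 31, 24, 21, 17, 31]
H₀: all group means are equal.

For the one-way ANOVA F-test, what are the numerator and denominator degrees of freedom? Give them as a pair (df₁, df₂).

degrees of freedom = [2, 21]

k = 3 groups, N = 24 total
df = (k−1, N−k) = (3−1, 24−3) = (2, 21)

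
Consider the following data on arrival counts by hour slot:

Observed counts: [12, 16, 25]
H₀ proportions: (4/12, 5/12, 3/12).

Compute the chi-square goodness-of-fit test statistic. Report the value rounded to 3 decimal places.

n = 53; E_i = n·p_i = [17.67, 22.08, 13.25]
χ² = (12−17.67)²/17.67 + (16−22.08)²/22.08 + (25−13.25)²/13.25 = 13.9132
df = 2

test statistic = 13.913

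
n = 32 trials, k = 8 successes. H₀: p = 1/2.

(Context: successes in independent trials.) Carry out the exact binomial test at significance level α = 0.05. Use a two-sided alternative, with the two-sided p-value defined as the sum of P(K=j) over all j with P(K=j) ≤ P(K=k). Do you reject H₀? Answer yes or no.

Exact binomial: n=32, k=8, p₀=1/2=0.5000
P(X=j) = C(n,j)·p₀^j·(1−p₀)^(n−j); p = Σ P(X=j) over j with P(X=j) ≤ P(X=8)
p-value (two-sided) = 0.00700
At α=0.05: p < α → reject H₀

reject H₀: yes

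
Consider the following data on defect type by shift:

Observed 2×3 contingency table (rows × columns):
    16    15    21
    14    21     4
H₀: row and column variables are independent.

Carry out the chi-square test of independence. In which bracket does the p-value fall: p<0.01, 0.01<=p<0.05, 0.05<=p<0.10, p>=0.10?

Row totals [52, 39], col totals [30, 36, 25], n=91
χ² = (16−17.14)²/17.14 + (15−20.57)²/20.57 + (21−14.29)²/14.29 + (14−12.86)²/12.86 + (21−15.43)²/15.43 + (4−10.71)²/10.71 = 11.0619
df = 2
p-value (upper-tail) = 0.00396
→ bracket: p<0.01

p-value bracket: p<0.01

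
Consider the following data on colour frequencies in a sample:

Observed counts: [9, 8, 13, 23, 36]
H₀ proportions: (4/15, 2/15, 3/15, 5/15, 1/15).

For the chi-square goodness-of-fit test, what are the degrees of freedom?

degrees of freedom = 4

df = k − 1 = 5 − 1 = 4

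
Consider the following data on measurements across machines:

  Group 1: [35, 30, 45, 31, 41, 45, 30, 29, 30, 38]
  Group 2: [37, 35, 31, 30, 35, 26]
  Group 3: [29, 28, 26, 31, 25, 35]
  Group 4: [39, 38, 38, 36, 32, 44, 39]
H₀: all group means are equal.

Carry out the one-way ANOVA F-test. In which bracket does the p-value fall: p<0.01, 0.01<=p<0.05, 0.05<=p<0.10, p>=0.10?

p-value bracket: 0.01<=p<0.05

Group means [35.40, 32.33, 29.00, 38.00], grand mean 34.069
SSB = Σnᵢ(x̄ᵢ−x̄)² = 298.129; SSW = ΣΣ(x−x̄ᵢ)² = 597.733
MSB = 298.129/3 = 99.3762; MSW = 597.733/25 = 23.9093
F = MSB/MSW = 4.1564
df = (3, 25)
p-value (upper-tail) = 0.01612
→ bracket: 0.01<=p<0.05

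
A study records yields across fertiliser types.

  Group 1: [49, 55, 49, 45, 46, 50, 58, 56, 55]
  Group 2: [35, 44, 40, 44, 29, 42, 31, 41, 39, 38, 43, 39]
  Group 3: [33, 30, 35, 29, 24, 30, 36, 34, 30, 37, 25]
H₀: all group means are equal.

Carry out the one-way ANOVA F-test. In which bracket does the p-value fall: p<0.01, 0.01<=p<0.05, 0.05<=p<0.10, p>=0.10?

p-value bracket: p<0.01

Group means [51.44, 38.75, 31.18], grand mean 39.719
SSB = Σnᵢ(x̄ᵢ−x̄)² = 2050.360; SSW = ΣΣ(x−x̄ᵢ)² = 616.109
MSB = 2050.360/2 = 1025.1801; MSW = 616.109/29 = 21.2451
F = MSB/MSW = 48.2548
df = (2, 29)
p-value (upper-tail) = 0.00000
→ bracket: p<0.01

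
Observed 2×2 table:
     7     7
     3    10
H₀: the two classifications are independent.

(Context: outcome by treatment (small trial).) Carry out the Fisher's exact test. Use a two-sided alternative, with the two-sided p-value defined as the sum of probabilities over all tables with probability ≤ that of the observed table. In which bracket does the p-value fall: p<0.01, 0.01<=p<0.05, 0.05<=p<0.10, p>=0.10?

p-value bracket: p>=0.10

Margins: r₁=14, r₂=13, c₁=10, c₂=17, n=27
p_obs = C(14,7)·C(13,3)/C(27,10); sum pmf over tables with pmf ≤ p_obs
p-value (two-sided) = 0.23646
→ bracket: p>=0.10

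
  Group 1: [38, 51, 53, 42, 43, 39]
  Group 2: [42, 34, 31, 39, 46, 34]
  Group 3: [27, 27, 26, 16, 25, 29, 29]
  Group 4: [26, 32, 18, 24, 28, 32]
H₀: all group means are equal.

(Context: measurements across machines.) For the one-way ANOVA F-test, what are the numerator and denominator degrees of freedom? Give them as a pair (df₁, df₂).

k = 4 groups, N = 25 total
df = (k−1, N−k) = (4−1, 25−4) = (3, 21)

degrees of freedom = [3, 21]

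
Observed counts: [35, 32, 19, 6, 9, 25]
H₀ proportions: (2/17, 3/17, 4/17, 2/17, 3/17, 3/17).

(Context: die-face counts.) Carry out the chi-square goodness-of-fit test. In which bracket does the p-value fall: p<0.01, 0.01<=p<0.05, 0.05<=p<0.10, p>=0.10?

n = 126; E_i = n·p_i = [14.82, 22.24, 29.65, 14.82, 22.24, 22.24]
χ² = (35−14.82)²/14.82 + (32−22.24)²/22.24 + (19−29.65)²/29.65 + (6−14.82)²/14.82 + (9−22.24)²/22.24 + (25−22.24)²/22.24 = 49.0483
df = 5
p-value (upper-tail) = 0.00000
→ bracket: p<0.01

p-value bracket: p<0.01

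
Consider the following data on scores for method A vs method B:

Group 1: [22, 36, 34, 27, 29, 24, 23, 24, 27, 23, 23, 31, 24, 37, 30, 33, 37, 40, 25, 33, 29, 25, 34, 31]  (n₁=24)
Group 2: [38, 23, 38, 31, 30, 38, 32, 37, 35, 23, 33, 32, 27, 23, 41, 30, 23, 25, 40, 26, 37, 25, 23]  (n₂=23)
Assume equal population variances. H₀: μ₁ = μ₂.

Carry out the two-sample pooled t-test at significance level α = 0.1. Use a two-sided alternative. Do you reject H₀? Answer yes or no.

x̄₁=29.208, s₁=5.357, n₁=24
x̄₂=30.870, s₂=6.240, n₂=23
s_p² = [23·5.357² + 22·6.240²]/45 = 33.7015
SE = √(s_p²·(1/24+1/23)) = 1.6940
t = (29.208−30.870)/1.6940 = -0.9807
df = 45
p-value (two-sided) = 0.33199
At α=0.1: p ≥ α → fail to reject H₀

reject H₀: no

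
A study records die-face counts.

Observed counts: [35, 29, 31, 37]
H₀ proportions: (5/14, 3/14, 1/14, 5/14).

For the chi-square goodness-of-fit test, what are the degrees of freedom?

degrees of freedom = 3

df = k − 1 = 4 − 1 = 3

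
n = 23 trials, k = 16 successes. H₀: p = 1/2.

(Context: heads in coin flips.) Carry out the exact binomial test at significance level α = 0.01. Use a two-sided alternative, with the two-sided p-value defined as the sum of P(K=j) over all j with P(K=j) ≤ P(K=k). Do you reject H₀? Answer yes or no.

reject H₀: no

Exact binomial: n=23, k=16, p₀=1/2=0.5000
P(X=j) = C(n,j)·p₀^j·(1−p₀)^(n−j); p = Σ P(X=j) over j with P(X=j) ≤ P(X=16)
p-value (two-sided) = 0.09314
At α=0.01: p ≥ α → fail to reject H₀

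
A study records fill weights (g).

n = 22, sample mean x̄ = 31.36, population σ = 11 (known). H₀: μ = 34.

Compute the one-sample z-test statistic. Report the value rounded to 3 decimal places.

test statistic = -1.126

SE = σ/√n = 11/√22 = 2.3452
z = (x̄−μ₀)/SE = (31.36−34)/2.3452 = -1.1257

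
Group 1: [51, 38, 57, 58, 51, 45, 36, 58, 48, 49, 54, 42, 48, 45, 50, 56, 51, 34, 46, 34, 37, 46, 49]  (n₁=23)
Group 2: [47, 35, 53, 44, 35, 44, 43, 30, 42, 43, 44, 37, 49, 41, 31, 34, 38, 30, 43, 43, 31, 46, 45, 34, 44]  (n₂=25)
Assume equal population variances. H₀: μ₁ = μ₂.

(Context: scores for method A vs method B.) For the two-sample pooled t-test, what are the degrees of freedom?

df = n₁ + n₂ − 2 = 23 + 25 − 2 = 46

degrees of freedom = 46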